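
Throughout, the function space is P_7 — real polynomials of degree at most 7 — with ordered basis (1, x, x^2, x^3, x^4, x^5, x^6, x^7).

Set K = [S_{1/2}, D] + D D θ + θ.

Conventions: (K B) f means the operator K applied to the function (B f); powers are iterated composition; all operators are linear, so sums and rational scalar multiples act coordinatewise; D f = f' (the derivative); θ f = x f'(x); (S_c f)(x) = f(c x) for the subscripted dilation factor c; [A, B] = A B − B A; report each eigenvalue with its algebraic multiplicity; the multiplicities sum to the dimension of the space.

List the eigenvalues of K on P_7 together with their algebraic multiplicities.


image of 1: 0
image of x: x + 1/2
image of x^2: 2x^2 + (1/2)x + 4
image of x^3: 3x^3 + (3/8)x^2 + 18x
image of x^4: 4x^4 + (1/4)x^3 + 48x^2
image of x^5: 5x^5 + (5/32)x^4 + 100x^3
image of x^6: 6x^6 + (3/32)x^5 + 180x^4
image of x^7: 7x^7 + (7/128)x^6 + 294x^5
the matrix is upper triangular; its diagonal is (0, 1, 2, 3, 4, 5, 6, 7)
for a triangular matrix the eigenvalues are the diagonal entries, with algebraic multiplicity their repetition count

λ = 0 (multiplicity 1), λ = 1 (multiplicity 1), λ = 2 (multiplicity 1), λ = 3 (multiplicity 1), λ = 4 (multiplicity 1), λ = 5 (multiplicity 1), λ = 6 (multiplicity 1), λ = 7 (multiplicity 1)


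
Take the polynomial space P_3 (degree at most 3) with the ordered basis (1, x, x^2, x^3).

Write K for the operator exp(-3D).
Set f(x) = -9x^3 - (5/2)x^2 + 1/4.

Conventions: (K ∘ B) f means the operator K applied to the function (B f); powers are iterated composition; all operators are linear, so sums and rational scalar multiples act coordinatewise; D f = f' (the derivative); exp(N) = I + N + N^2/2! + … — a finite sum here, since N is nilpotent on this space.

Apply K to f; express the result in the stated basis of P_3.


order-1 term: 81x^2 + 15x
order-2 term: -243x - 45/2
order-3 term: 243
the series for exp(-3D) f terminates at order 3
exp(-3D) f = -9x^3 + (157/2)x^2 - 228x + 883/4

g(x) = -9x^3 + (157/2)x^2 - 228x + 883/4


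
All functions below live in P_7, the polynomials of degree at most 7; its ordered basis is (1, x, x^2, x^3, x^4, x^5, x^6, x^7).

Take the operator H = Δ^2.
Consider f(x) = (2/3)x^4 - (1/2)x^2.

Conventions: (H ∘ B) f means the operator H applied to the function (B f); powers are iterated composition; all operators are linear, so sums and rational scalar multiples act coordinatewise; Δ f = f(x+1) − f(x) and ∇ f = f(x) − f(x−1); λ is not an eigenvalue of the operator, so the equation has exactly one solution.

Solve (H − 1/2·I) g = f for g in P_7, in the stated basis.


write g with unknown coordinates in the stated basis and equate coefficients in (H − 1/2·I) g = f
solving from the highest basis element down gives g = -(4/3)x^4 - 31x^2 - 64x - 484/3
check: H g = -16x^2 - 32x - 242/3
so H g − 1/2·g = (2/3)x^4 - (1/2)x^2 = f ✓

the result is g(x) = -(4/3)x^4 - 31x^2 - 64x - 484/3


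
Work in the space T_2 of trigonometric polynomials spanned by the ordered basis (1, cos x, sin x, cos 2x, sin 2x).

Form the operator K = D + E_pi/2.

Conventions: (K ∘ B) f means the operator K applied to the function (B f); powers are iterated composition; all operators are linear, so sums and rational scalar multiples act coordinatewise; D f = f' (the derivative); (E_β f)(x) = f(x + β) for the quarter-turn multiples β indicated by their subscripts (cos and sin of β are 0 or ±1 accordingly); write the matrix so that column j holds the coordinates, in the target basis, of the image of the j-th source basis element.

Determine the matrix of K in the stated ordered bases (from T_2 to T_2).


image of 1: 1
image of cos x: -2sin x
image of sin x: 2cos x
image of cos 2x: -cos 2x - 2sin 2x
image of sin 2x: 2cos 2x - sin 2x
each image's coordinates form column j of the matrix

the matrix is [[1, 0, 0, 0, 0]; [0, 0, 2, 0, 0]; [0, -2, 0, 0, 0]; [0, 0, 0, -1, 2]; [0, 0, 0, -2, -1]] (rows listed top to bottom)


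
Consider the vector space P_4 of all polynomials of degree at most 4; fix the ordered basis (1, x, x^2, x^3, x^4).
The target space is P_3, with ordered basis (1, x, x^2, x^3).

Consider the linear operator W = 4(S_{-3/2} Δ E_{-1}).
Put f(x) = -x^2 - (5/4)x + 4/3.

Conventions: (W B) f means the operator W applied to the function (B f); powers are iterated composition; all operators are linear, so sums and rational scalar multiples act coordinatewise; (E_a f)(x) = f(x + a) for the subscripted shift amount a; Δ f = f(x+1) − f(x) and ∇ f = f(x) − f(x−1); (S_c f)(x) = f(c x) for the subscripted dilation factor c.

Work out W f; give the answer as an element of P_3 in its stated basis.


g(x) = 12x - 1

E_{-1} f = -x^2 + (3/4)x + 19/12
Δ E_{-1} f = -2x - 1/4
S_{-3/2} Δ E_{-1} f = 3x - 1/4
(4(S_{-3/2} Δ E_{-1})) f = 12x - 1


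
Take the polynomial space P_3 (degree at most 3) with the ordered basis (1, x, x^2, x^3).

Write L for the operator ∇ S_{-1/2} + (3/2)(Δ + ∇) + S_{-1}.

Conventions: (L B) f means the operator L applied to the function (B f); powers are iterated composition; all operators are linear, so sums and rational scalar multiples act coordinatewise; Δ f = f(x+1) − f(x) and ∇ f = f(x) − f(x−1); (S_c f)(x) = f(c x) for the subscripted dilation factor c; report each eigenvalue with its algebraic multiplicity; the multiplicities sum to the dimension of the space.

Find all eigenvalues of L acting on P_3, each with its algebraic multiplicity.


λ = -1 (multiplicity 2), λ = 1 (multiplicity 2)

image of 1: 1
image of x: -x + 5/2
image of x^2: x^2 + (13/2)x - 1/4
image of x^3: -x^3 + (69/8)x^2 + (3/8)x + 23/8
the matrix is upper triangular; its diagonal is (1, -1, 1, -1)
for a triangular matrix the eigenvalues are the diagonal entries, with algebraic multiplicity their repetition count


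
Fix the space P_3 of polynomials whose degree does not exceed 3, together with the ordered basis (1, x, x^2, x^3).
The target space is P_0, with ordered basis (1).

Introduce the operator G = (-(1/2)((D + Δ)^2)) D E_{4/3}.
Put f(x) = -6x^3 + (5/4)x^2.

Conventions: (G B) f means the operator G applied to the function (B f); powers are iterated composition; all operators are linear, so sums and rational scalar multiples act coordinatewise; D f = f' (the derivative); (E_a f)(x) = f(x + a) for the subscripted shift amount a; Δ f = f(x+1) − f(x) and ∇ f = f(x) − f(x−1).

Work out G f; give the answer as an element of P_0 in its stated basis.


E_{4/3} f = -6x^3 - (91/4)x^2 - (86/3)x - 12
D E_{4/3} f = -18x^2 - (91/2)x - 86/3
D D E_{4/3} f = -36x - 91/2
Δ D E_{4/3} f = -36x - 127/2
(D + Δ) D E_{4/3} f = -72x - 109
D (D + Δ) D E_{4/3} f = -72
Δ (D + Δ) D E_{4/3} f = -72
(D + Δ) (D + Δ) D E_{4/3} f = -144
(-(1/2)((D + Δ)^2)) D E_{4/3} f = 72

the image equals g(x) = 72


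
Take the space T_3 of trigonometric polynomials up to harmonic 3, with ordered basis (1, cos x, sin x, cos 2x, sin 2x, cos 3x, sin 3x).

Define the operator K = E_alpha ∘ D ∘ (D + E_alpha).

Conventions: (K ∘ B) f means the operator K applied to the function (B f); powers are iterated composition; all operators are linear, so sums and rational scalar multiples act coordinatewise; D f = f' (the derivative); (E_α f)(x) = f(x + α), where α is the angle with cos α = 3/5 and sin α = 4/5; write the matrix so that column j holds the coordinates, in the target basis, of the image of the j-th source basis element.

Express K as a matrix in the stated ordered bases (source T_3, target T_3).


the matrix is [[0, 0, 0, 0, 0, 0, 0]; [0, -39/25, -27/25, 0, 0, 0, 0]; [0, 27/25, -39/25, 0, 0, 0, 0]; [0, 0, 0, 1372/625, -3454/625, 0, 0]; [0, 0, 0, 3454/625, 1372/625, 0, 0]; [0, 0, 0, 0, 0, 162513/15625, -14241/15625]; [0, 0, 0, 0, 0, 14241/15625, 162513/15625]] (rows listed top to bottom)

image of 1: 0
image of cos x: -(39/25)cos x + (27/25)sin x
image of sin x: -(27/25)cos x - (39/25)sin x
image of cos 2x: (1372/625)cos 2x + (3454/625)sin 2x
image of sin 2x: -(3454/625)cos 2x + (1372/625)sin 2x
image of cos 3x: (162513/15625)cos 3x + (14241/15625)sin 3x
image of sin 3x: -(14241/15625)cos 3x + (162513/15625)sin 3x
each image's coordinates form column j of the matrix


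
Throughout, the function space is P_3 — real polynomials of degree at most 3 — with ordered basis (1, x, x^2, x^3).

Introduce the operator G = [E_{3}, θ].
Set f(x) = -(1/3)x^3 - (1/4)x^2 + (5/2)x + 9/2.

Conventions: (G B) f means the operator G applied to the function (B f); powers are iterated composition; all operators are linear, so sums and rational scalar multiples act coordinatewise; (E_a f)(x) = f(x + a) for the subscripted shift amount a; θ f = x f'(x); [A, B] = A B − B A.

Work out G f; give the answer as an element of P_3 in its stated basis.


θ f = -x^3 - (1/2)x^2 + (5/2)x
E_{3} θ f = -x^3 - (19/2)x^2 - (55/2)x - 24
E_{3} f = -(1/3)x^3 - (13/4)x^2 - 8x + 3/4
θ E_{3} f = -x^3 - (13/2)x^2 - 8x
[E_{3}, θ] f = -3x^2 - (39/2)x - 24

g(x) = -3x^2 - (39/2)x - 24


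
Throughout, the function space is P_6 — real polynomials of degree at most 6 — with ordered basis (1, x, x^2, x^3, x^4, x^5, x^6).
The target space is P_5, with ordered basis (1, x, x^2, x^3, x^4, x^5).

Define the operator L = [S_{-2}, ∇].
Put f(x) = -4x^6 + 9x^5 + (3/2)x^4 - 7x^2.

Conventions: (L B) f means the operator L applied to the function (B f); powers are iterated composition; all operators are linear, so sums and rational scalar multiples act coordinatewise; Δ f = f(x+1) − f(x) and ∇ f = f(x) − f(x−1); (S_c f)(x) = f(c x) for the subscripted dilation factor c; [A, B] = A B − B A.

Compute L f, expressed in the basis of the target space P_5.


∇ f = -24x^5 + 105x^4 - 164x^3 + 141x^2 - 77x + 37/2
S_{-2} ∇ f = 768x^5 + 1680x^4 + 1312x^3 + 564x^2 + 154x + 37/2
S_{-2} f = -256x^6 - 288x^5 + 24x^4 - 28x^2
∇ S_{-2} f = -1536x^5 + 2400x^4 - 2144x^3 + 816x^2 - 56x - 28
[S_{-2}, ∇] f = 2304x^5 - 720x^4 + 3456x^3 - 252x^2 + 210x + 93/2

the result is g(x) = 2304x^5 - 720x^4 + 3456x^3 - 252x^2 + 210x + 93/2


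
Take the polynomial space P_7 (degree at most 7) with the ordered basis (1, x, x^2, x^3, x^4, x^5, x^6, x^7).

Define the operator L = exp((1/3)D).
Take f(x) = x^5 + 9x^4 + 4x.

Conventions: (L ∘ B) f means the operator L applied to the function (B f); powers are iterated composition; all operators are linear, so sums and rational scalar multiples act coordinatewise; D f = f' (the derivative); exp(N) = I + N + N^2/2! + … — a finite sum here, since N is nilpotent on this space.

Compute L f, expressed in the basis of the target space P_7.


the image equals g(x) = x^5 + (32/3)x^4 + (118/9)x^3 + (172/27)x^2 + (437/81)x + 352/243

order-1 term: (5/3)x^4 + 12x^3 + 4/3
order-2 term: (10/9)x^3 + 6x^2
order-3 term: (10/27)x^2 + (4/3)x
order-4 term: (5/81)x + 1/9
order-5 term: 1/243
the series for exp((1/3)D) f terminates at order 5
exp((1/3)D) f = x^5 + (32/3)x^4 + (118/9)x^3 + (172/27)x^2 + (437/81)x + 352/243


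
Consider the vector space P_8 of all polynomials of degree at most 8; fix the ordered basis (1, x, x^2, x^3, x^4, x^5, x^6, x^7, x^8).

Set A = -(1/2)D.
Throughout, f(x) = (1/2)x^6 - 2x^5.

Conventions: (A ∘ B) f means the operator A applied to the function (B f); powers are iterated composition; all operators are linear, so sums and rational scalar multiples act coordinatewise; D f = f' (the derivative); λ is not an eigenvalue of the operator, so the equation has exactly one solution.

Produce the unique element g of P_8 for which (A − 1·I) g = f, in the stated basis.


g(x) = -(1/2)x^6 + (7/2)x^5 - (35/4)x^4 + (35/2)x^3 - (105/4)x^2 + (105/4)x - 105/8

write g with unknown coordinates in the stated basis and equate coefficients in (A − 1·I) g = f
solving from the highest basis element down gives g = -(1/2)x^6 + (7/2)x^5 - (35/4)x^4 + (35/2)x^3 - (105/4)x^2 + (105/4)x - 105/8
check: A g = (3/2)x^5 - (35/4)x^4 + (35/2)x^3 - (105/4)x^2 + (105/4)x - 105/8
so A g − 1·g = (1/2)x^6 - 2x^5 = f ✓


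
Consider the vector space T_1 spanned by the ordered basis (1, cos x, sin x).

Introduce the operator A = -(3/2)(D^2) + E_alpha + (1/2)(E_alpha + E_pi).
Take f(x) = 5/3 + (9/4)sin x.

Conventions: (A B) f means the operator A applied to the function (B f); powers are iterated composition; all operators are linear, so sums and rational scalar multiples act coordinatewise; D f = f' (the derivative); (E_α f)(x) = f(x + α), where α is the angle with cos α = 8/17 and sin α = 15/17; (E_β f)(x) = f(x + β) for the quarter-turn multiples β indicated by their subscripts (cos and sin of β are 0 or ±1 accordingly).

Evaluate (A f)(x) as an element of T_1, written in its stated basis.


D f = (9/4)cos x
D D f = -(9/4)sin x
(-(3/2)(D^2)) f = (27/8)sin x
E_alpha f = 5/3 + (135/68)cos x + (18/17)sin x
E_alpha f = 5/3 + (135/68)cos x + (18/17)sin x
E_pi f = 5/3 - (9/4)sin x
(E_alpha + E_pi) f = 10/3 + (135/68)cos x - (81/68)sin x
((1/2)(E_alpha + E_pi)) f = 5/3 + (135/136)cos x - (81/136)sin x
(-(3/2)(D^2) + E_alpha + (1/2)(E_alpha + E_pi)) f = 10/3 + (405/136)cos x + (261/68)sin x

g(x) = 10/3 + (405/136)cos x + (261/68)sin x


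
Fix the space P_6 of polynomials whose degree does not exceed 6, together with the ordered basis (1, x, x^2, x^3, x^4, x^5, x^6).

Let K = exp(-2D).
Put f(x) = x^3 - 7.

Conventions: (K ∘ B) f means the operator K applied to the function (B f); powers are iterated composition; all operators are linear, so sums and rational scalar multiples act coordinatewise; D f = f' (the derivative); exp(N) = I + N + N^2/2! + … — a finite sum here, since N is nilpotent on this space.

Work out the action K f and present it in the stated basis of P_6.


order-1 term: -6x^2
order-2 term: 12x
order-3 term: -8
the series for exp(-2D) f terminates at order 3
exp(-2D) f = x^3 - 6x^2 + 12x - 15

g(x) = x^3 - 6x^2 + 12x - 15


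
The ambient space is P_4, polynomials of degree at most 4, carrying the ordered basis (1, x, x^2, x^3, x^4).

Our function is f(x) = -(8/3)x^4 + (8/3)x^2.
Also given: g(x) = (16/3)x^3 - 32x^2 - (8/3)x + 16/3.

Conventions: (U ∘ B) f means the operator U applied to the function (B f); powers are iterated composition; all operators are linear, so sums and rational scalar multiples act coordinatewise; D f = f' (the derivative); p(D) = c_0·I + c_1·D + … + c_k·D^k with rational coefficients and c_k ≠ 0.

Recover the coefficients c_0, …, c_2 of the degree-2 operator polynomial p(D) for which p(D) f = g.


c_0 = 0, c_1 = -1/2, c_2 = 1

D^0 f = -(8/3)x^4 + (8/3)x^2
D^1 f = -(32/3)x^3 + (16/3)x
D^2 f = -32x^2 + 16/3
matching coefficients of g against c_0 f + c_1 Df + … from the top degree down determines the c_i
solution: c_0 = 0, c_1 = -1/2, c_2 = 1


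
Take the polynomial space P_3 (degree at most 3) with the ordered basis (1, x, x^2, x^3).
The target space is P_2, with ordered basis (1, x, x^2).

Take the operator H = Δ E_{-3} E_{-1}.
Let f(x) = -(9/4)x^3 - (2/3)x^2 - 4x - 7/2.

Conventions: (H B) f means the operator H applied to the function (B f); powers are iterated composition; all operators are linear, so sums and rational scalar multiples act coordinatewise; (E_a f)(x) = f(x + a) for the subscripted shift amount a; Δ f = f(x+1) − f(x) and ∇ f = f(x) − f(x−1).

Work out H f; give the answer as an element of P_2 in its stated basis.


E_{-1} f = -(9/4)x^3 + (73/12)x^2 - (113/12)x + 25/12
E_{-3} E_{-1} f = -(9/4)x^3 + (79/3)x^2 - (320/3)x + 875/6
Δ E_{-3} E_{-1} f = -(27/4)x^2 + (551/12)x - 991/12

the result is g(x) = -(27/4)x^2 + (551/12)x - 991/12


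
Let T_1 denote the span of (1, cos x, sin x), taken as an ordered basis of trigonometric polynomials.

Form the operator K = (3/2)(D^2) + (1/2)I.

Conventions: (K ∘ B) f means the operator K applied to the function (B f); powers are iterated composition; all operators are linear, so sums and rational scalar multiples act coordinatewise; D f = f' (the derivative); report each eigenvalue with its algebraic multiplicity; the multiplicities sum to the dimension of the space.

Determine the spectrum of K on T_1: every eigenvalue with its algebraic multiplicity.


image of 1: 1/2
image of cos x: -cos x
image of sin x: -sin x
the matrix is diagonal; its diagonal is (1/2, -1, -1)
for a triangular matrix the eigenvalues are the diagonal entries, with algebraic multiplicity their repetition count

λ = -1 (multiplicity 2), λ = 1/2 (multiplicity 1)


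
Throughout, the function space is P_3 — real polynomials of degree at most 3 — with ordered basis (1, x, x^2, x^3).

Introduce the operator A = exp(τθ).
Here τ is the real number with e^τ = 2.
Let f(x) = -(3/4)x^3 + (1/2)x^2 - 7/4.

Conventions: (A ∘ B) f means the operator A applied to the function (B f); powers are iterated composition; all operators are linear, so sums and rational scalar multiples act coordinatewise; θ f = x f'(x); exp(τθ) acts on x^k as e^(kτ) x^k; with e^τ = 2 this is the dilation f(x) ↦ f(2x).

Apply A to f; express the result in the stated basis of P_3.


the image equals g(x) = -6x^3 + 2x^2 - 7/4

exp(τθ) x^k = e^(kτ) x^k; with e^τ = 2 this sends x^k to 2^k x^k
x^2 ↦ 4 x^2
x^3 ↦ 8 x^3
applying this coordinatewise to f: exp(τθ) f = -6x^3 + 2x^2 - 7/4


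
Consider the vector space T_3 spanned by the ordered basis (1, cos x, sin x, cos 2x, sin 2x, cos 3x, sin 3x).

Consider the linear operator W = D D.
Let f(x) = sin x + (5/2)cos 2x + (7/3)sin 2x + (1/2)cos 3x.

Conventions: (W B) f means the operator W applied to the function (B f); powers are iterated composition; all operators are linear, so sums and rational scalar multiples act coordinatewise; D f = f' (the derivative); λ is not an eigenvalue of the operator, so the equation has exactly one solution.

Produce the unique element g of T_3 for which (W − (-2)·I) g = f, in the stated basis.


g(x) = sin x - (5/4)cos 2x - (7/6)sin 2x - (1/14)cos 3x

write g with unknown coordinates in the stated basis and equate coefficients in (W − (-2)·I) g = f
solving from the highest basis element down gives g = sin x - (5/4)cos 2x - (7/6)sin 2x - (1/14)cos 3x
check: W g = -sin x + 5cos 2x + (14/3)sin 2x + (9/14)cos 3x
so W g − (-2)·g = sin x + (5/2)cos 2x + (7/3)sin 2x + (1/2)cos 3x = f ✓


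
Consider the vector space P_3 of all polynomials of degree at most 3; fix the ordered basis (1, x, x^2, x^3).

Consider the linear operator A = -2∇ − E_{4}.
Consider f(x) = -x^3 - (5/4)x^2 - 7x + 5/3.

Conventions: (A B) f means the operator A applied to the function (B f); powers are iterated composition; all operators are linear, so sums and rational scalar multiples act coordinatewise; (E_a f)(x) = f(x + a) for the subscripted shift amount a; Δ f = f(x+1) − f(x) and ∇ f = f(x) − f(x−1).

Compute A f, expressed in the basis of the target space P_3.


∇ f = -3x^2 + (1/2)x - 27/4
(-2∇) f = 6x^2 - x + 27/2
E_{4} f = -x^3 - (53/4)x^2 - 65x - 331/3
(-E_{4}) f = x^3 + (53/4)x^2 + 65x + 331/3
(-2∇ − E_{4}) f = x^3 + (77/4)x^2 + 64x + 743/6

the image equals g(x) = x^3 + (77/4)x^2 + 64x + 743/6


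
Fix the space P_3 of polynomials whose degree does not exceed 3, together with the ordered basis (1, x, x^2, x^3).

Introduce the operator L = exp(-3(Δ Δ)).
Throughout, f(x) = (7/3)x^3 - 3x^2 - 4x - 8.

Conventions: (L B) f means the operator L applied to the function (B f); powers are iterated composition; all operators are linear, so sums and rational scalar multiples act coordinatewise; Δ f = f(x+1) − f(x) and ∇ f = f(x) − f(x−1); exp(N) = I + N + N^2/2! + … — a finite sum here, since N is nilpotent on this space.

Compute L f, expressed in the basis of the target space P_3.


order-1 term: -42x - 24
the series for exp(-3(Δ Δ)) f terminates at order 1
exp(-3(Δ Δ)) f = (7/3)x^3 - 3x^2 - 46x - 32

the image equals g(x) = (7/3)x^3 - 3x^2 - 46x - 32


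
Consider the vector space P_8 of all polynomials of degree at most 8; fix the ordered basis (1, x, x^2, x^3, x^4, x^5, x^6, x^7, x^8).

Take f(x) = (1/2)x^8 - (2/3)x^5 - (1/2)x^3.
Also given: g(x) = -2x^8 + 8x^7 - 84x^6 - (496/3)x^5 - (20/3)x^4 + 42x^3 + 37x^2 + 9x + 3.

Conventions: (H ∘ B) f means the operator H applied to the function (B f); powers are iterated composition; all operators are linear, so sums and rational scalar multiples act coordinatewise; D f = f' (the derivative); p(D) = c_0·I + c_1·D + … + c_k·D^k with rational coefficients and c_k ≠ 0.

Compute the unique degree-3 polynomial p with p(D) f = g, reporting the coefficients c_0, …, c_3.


p(D) = -4·I + 2·D − 3·D^2 − D^3, i.e. c_0 = -4, c_1 = 2, c_2 = -3, c_3 = -1

D^0 f = (1/2)x^8 - (2/3)x^5 - (1/2)x^3
D^1 f = 4x^7 - (10/3)x^4 - (3/2)x^2
D^2 f = 28x^6 - (40/3)x^3 - 3x
D^3 f = 168x^5 - 40x^2 - 3
matching coefficients of g against c_0 f + c_1 Df + … from the top degree down determines the c_i
solution: c_0 = -4, c_1 = 2, c_2 = -3, c_3 = -1


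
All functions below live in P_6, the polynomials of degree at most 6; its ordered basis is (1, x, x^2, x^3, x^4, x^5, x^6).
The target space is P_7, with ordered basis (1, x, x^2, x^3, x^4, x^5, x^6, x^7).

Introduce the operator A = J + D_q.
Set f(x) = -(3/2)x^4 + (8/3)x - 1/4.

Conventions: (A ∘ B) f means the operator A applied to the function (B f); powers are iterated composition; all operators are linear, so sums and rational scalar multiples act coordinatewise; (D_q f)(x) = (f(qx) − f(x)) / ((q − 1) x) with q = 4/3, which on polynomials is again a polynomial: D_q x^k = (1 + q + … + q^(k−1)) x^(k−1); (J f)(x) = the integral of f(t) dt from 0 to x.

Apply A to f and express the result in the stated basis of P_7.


the image equals g(x) = -(3/10)x^5 - (175/18)x^3 + (4/3)x^2 - (1/4)x + 8/3

J f = -(3/10)x^5 + (4/3)x^2 - (1/4)x
D_q f = -(175/18)x^3 + 8/3
(J + D_q) f = -(3/10)x^5 - (175/18)x^3 + (4/3)x^2 - (1/4)x + 8/3


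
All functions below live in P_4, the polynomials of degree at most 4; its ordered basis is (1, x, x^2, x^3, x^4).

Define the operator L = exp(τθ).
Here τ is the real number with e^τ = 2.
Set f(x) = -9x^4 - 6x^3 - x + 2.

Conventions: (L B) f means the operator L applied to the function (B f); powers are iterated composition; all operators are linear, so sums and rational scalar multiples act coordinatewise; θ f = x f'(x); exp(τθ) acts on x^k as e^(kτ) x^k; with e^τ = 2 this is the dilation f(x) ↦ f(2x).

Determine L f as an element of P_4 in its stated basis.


g(x) = -144x^4 - 48x^3 - 2x + 2

exp(τθ) x^k = e^(kτ) x^k; with e^τ = 2 this sends x^k to 2^k x^k
x ↦ 2 x
x^3 ↦ 8 x^3
x^4 ↦ 16 x^4
applying this coordinatewise to f: exp(τθ) f = -144x^4 - 48x^3 - 2x + 2


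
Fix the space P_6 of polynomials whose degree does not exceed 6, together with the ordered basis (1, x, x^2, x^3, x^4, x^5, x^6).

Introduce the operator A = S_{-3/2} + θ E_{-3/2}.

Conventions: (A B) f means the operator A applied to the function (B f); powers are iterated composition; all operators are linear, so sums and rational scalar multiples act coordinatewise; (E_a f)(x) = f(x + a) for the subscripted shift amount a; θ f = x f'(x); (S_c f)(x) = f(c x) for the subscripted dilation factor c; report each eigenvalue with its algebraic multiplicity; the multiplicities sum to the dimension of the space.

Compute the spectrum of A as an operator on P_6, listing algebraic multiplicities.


image of 1: 1
image of x: -(1/2)x
image of x^2: (17/4)x^2 - 3x
image of x^3: -(3/8)x^3 - 9x^2 + (27/4)x
image of x^4: (145/16)x^4 - 18x^3 + 27x^2 - (27/2)x
image of x^5: -(83/32)x^5 - 30x^4 + (135/2)x^3 - (135/2)x^2 + (405/16)x
image of x^6: (1113/64)x^6 - 45x^5 + 135x^4 - (405/2)x^3 + (1215/8)x^2 - (729/16)x
the matrix is upper triangular; its diagonal is (1, -1/2, 17/4, -3/8, 145/16, -83/32, 1113/64)
for a triangular matrix the eigenvalues are the diagonal entries, with algebraic multiplicity their repetition count

λ = -83/32 (multiplicity 1), λ = -1/2 (multiplicity 1), λ = -3/8 (multiplicity 1), λ = 1 (multiplicity 1), λ = 17/4 (multiplicity 1), λ = 145/16 (multiplicity 1), λ = 1113/64 (multiplicity 1)


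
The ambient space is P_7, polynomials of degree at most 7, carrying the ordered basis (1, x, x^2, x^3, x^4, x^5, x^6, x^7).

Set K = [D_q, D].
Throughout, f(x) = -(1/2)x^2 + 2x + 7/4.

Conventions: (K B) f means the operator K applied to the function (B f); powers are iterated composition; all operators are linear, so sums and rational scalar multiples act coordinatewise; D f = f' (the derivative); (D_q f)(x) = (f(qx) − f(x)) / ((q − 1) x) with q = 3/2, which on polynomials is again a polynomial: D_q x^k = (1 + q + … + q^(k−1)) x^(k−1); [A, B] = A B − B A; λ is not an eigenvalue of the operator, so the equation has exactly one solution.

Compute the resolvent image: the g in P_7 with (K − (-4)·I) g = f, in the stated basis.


the image equals g(x) = -(1/8)x^2 + (1/2)x + 27/64

write g with unknown coordinates in the stated basis and equate coefficients in (K − (-4)·I) g = f
solving from the highest basis element down gives g = -(1/8)x^2 + (1/2)x + 27/64
check: K g = 1/16
so K g − (-4)·g = -(1/2)x^2 + 2x + 7/4 = f ✓


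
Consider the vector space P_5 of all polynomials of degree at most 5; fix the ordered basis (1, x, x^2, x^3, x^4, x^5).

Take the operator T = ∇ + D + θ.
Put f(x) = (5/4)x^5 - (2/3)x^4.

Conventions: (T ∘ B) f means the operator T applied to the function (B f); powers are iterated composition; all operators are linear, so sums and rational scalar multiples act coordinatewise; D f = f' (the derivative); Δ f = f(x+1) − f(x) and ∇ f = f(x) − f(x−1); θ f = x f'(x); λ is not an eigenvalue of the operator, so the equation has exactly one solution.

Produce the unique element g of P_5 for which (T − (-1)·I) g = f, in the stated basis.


write g with unknown coordinates in the stated basis and equate coefficients in (T − (-1)·I) g = f
solving from the highest basis element down gives g = (5/24)x^5 - (11/20)x^4 + (389/240)x^3 - (1813/360)x^2 + (20339/1440)x - 12839/360
check: T g = (25/24)x^5 - (7/60)x^4 - (389/240)x^3 + (1813/360)x^2 - (20339/1440)x + 12839/360
so T g − (-1)·g = (5/4)x^5 - (2/3)x^4 = f ✓

the result is g(x) = (5/24)x^5 - (11/20)x^4 + (389/240)x^3 - (1813/360)x^2 + (20339/1440)x - 12839/360


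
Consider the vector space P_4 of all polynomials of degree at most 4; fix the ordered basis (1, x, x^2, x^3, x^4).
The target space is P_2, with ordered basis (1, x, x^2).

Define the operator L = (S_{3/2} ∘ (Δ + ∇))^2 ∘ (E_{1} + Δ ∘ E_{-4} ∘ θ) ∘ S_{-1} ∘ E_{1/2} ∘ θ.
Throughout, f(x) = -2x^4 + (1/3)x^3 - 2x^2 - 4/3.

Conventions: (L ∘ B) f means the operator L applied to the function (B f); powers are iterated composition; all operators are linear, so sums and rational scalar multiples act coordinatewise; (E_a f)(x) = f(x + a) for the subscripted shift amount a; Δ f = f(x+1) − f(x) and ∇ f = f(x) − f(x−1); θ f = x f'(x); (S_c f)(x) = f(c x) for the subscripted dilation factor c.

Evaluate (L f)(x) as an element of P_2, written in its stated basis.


g(x) = -2916x^2 - 11745x + 16914

θ f = -8x^4 + x^3 - 4x^2
E_{1/2} θ f = -8x^4 - 15x^3 - (29/2)x^2 - (29/4)x - 11/8
S_{-1} E_{1/2} θ f = -8x^4 + 15x^3 - (29/2)x^2 + (29/4)x - 11/8
E_{1} (S_{-1} ∘ E_{1/2} ∘ θ) f = -8x^4 - 17x^3 - (35/2)x^2 - (35/4)x - 13/8
θ (S_{-1} ∘ E_{1/2} ∘ θ) f = -32x^4 + 45x^3 - 29x^2 + (29/4)x
E_{-4} θ (S_{-1} ∘ E_{1/2} ∘ θ) f = -32x^4 + 557x^3 - 3641x^2 + (42365/4)x - 11565
Δ (E_{-4} ∘ θ) (S_{-1} ∘ E_{1/2} ∘ θ) f = -128x^3 + 1479x^2 - 5739x + 29901/4
(E_{1} + Δ ∘ E_{-4} ∘ θ) (S_{-1} ∘ E_{1/2} ∘ θ) f = -8x^4 - 145x^3 + (2923/2)x^2 - (22991/4)x + 59789/8
Δ (E_{1} + Δ ∘ E_{-4} ∘ θ) (S_{-1} ∘ E_{1/2} ∘ θ) f = -32x^3 - 483x^2 + 2456x - 17757/4
∇ (E_{1} + Δ ∘ E_{-4} ∘ θ) (S_{-1} ∘ E_{1/2} ∘ θ) f = -32x^3 - 387x^2 + 3326x - 29385/4
(Δ + ∇) (E_{1} + Δ ∘ E_{-4} ∘ θ) (S_{-1} ∘ E_{1/2} ∘ θ) f = -64x^3 - 870x^2 + 5782x - 23571/2
S_{3/2} (Δ + ∇) (E_{1} + Δ ∘ E_{-4} ∘ θ) (S_{-1} ∘ E_{1/2} ∘ θ) f = -216x^3 - (3915/2)x^2 + 8673x - 23571/2
Δ (S_{3/2} ∘ (Δ + ∇)) (E_{1} + Δ ∘ E_{-4} ∘ θ) (S_{-1} ∘ E_{1/2} ∘ θ) f = -648x^2 - 4563x + 12999/2
∇ (S_{3/2} ∘ (Δ + ∇)) (E_{1} + Δ ∘ E_{-4} ∘ θ) (S_{-1} ∘ E_{1/2} ∘ θ) f = -648x^2 - 3267x + 20829/2
(Δ + ∇) (S_{3/2} ∘ (Δ + ∇)) (E_{1} + Δ ∘ E_{-4} ∘ θ) (S_{-1} ∘ E_{1/2} ∘ θ) f = -1296x^2 - 7830x + 16914
S_{3/2} (Δ + ∇) (S_{3/2} ∘ (Δ + ∇)) (E_{1} + Δ ∘ E_{-4} ∘ θ) (S_{-1} ∘ E_{1/2} ∘ θ) f = -2916x^2 - 11745x + 16914


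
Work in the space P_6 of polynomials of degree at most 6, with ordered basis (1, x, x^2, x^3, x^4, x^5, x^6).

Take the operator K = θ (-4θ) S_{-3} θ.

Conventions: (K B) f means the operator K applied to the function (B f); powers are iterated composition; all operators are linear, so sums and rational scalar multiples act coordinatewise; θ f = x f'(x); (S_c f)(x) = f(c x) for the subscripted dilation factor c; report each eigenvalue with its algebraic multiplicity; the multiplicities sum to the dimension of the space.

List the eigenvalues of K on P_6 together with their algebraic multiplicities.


image of 1: 0
image of x: 12x
image of x^2: -288x^2
image of x^3: 2916x^3
image of x^4: -20736x^4
image of x^5: 121500x^5
image of x^6: -629856x^6
the matrix is upper triangular; its diagonal is (0, 12, -288, 2916, -20736, 121500, -629856)
for a triangular matrix the eigenvalues are the diagonal entries, with algebraic multiplicity their repetition count

λ = -629856 (multiplicity 1), λ = -20736 (multiplicity 1), λ = -288 (multiplicity 1), λ = 0 (multiplicity 1), λ = 12 (multiplicity 1), λ = 2916 (multiplicity 1), λ = 121500 (multiplicity 1)


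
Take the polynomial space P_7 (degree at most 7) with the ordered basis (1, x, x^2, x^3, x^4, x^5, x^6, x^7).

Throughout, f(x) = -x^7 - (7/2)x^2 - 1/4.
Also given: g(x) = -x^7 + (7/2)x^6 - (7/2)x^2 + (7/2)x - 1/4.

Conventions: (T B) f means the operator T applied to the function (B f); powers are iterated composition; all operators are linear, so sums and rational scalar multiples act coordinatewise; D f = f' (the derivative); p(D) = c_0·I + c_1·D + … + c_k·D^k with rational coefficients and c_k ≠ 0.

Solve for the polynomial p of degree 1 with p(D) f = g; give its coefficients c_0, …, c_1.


p(D) = I − (1/2)·D, i.e. c_0 = 1, c_1 = -1/2

D^0 f = -x^7 - (7/2)x^2 - 1/4
D^1 f = -7x^6 - 7x
matching coefficients of g against c_0 f + c_1 Df + … from the top degree down determines the c_i
solution: c_0 = 1, c_1 = -1/2


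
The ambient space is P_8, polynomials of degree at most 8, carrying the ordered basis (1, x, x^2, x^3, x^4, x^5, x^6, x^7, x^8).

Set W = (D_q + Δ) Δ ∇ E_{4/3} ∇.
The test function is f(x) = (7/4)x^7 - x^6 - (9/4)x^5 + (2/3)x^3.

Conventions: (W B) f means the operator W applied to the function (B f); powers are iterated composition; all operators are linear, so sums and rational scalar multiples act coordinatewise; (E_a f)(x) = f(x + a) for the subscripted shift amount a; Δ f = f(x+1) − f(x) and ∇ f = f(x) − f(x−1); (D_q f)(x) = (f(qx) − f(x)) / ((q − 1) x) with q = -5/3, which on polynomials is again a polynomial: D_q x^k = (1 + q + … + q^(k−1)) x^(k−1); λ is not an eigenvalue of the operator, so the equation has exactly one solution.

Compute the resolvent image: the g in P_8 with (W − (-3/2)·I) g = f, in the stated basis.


the result is g(x) = (7/6)x^7 - (2/3)x^6 - (3/2)x^5 - (19564/81)x^3 - (282700/81)x^2 - (83780/27)x - 199040/81

write g with unknown coordinates in the stated basis and equate coefficients in (W − (-3/2)·I) g = f
solving from the highest basis element down gives g = (7/6)x^7 - (2/3)x^6 - (3/2)x^5 - (19564/81)x^3 - (282700/81)x^2 - (83780/27)x - 199040/81
check: W g = (9800/27)x^3 + (141350/27)x^2 + (41890/9)x + 99520/27
so W g − (-3/2)·g = (7/4)x^7 - x^6 - (9/4)x^5 + (2/3)x^3 = f ✓


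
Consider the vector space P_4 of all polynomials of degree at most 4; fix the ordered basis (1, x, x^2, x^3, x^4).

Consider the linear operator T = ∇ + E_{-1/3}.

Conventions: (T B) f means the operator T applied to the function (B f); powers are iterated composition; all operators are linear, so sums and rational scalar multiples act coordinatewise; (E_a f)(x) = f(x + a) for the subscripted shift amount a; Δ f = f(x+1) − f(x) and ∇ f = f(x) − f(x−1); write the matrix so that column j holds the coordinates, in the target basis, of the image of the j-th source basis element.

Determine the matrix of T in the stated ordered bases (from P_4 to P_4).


the matrix is [[1, 2/3, -8/9, 26/27, -80/81]; [0, 1, 4/3, -8/3, 104/27]; [0, 0, 1, 2, -16/3]; [0, 0, 0, 1, 8/3]; [0, 0, 0, 0, 1]] (rows listed top to bottom)

image of 1: 1
image of x: x + 2/3
image of x^2: x^2 + (4/3)x - 8/9
image of x^3: x^3 + 2x^2 - (8/3)x + 26/27
image of x^4: x^4 + (8/3)x^3 - (16/3)x^2 + (104/27)x - 80/81
each image's coordinates form column j of the matrix


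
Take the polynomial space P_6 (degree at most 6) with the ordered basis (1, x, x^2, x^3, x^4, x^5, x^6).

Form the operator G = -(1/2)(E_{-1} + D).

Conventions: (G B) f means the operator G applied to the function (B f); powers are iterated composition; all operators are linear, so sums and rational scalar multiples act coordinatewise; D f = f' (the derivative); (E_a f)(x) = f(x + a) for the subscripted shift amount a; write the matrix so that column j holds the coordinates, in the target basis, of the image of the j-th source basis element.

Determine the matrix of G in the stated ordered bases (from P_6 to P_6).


the matrix is [[-1/2, 0, -1/2, 1/2, -1/2, 1/2, -1/2]; [0, -1/2, 0, -3/2, 2, -5/2, 3]; [0, 0, -1/2, 0, -3, 5, -15/2]; [0, 0, 0, -1/2, 0, -5, 10]; [0, 0, 0, 0, -1/2, 0, -15/2]; [0, 0, 0, 0, 0, -1/2, 0]; [0, 0, 0, 0, 0, 0, -1/2]] (rows listed top to bottom)

image of 1: -1/2
image of x: -(1/2)x
image of x^2: -(1/2)x^2 - 1/2
image of x^3: -(1/2)x^3 - (3/2)x + 1/2
image of x^4: -(1/2)x^4 - 3x^2 + 2x - 1/2
image of x^5: -(1/2)x^5 - 5x^3 + 5x^2 - (5/2)x + 1/2
image of x^6: -(1/2)x^6 - (15/2)x^4 + 10x^3 - (15/2)x^2 + 3x - 1/2
each image's coordinates form column j of the matrix


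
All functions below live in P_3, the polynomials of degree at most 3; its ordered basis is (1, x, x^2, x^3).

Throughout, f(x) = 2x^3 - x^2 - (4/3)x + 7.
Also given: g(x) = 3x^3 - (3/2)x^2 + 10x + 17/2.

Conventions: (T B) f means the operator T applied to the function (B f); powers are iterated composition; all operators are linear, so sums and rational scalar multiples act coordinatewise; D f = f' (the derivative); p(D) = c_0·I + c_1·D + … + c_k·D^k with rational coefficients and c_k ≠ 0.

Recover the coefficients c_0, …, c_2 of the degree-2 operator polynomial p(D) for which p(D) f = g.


c_0 = 3/2, c_1 = 0, c_2 = 1

D^0 f = 2x^3 - x^2 - (4/3)x + 7
D^1 f = 6x^2 - 2x - 4/3
D^2 f = 12x - 2
matching coefficients of g against c_0 f + c_1 Df + … from the top degree down determines the c_i
solution: c_0 = 3/2, c_1 = 0, c_2 = 1


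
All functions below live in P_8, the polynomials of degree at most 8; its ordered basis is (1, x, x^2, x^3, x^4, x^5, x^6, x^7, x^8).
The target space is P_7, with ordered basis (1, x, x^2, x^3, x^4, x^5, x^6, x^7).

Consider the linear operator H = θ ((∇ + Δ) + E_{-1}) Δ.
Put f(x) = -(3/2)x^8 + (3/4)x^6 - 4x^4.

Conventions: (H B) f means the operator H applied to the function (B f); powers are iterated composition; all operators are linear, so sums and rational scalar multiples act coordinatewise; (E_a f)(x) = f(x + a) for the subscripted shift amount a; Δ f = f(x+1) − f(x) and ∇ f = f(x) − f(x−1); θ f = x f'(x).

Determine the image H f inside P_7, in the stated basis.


the image equals g(x) = -84x^7 - 756x^6 - (5835/2)x^5 - 6165x^4 - 7545x^3 - (10197/2)x^2 - (2993/2)x

Δ f = -12x^7 - 42x^6 - (159/2)x^5 - (375/4)x^4 - 85x^3 - (219/4)x^2 - (47/2)x - 19/4
∇ Δ f = -84x^6 - (375/2)x^4 - (219/2)x^2 - 19/2
Δ Δ f = -84x^6 - 504x^5 - (2895/2)x^4 - 2430x^3 - (4989/2)x^2 - 1473x - 781/2
(∇ + Δ) Δ f = -168x^6 - 504x^5 - 1635x^4 - 2430x^3 - 2604x^2 - 1473x - 400
E_{-1} Δ f = -12x^7 + 42x^6 - (159/2)x^5 + (375/4)x^4 - 85x^3 + (219/4)x^2 - (47/2)x + 19/4
((∇ + Δ) + E_{-1}) Δ f = -12x^7 - 126x^6 - (1167/2)x^5 - (6165/4)x^4 - 2515x^3 - (10197/4)x^2 - (2993/2)x - 1581/4
θ ((∇ + Δ) + E_{-1}) Δ f = -84x^7 - 756x^6 - (5835/2)x^5 - 6165x^4 - 7545x^3 - (10197/2)x^2 - (2993/2)x


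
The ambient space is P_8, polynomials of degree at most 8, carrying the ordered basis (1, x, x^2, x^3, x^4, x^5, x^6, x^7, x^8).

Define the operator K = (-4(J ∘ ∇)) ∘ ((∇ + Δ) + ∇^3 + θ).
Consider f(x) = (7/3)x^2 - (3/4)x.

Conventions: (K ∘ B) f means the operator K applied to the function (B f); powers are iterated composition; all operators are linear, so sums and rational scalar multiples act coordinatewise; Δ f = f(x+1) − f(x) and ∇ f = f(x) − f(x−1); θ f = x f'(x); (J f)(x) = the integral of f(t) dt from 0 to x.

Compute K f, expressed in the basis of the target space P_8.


the result is g(x) = -(56/3)x^2 - (47/3)x

∇ f = (14/3)x - 37/12
Δ f = (14/3)x + 19/12
(∇ + Δ) f = (28/3)x - 3/2
∇ f = (14/3)x - 37/12
∇ ∇ f = 14/3
∇ ∇ ∇ f = 0
θ f = (14/3)x^2 - (3/4)x
((∇ + Δ) + ∇^3 + θ) f = (14/3)x^2 + (103/12)x - 3/2
∇ ((∇ + Δ) + ∇^3 + θ) f = (28/3)x + 47/12
J ∇ ((∇ + Δ) + ∇^3 + θ) f = (14/3)x^2 + (47/12)x
(-4(J ∘ ∇)) ((∇ + Δ) + ∇^3 + θ) f = -(56/3)x^2 - (47/3)x


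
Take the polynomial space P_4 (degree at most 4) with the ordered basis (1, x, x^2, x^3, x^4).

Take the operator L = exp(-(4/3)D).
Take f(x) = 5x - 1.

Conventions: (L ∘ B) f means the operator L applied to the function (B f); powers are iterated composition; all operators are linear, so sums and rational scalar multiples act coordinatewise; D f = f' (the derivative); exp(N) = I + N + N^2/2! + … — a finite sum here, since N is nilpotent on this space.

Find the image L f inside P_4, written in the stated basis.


the image equals g(x) = 5x - 23/3

order-1 term: -20/3
the series for exp(-(4/3)D) f terminates at order 1
exp(-(4/3)D) f = 5x - 23/3


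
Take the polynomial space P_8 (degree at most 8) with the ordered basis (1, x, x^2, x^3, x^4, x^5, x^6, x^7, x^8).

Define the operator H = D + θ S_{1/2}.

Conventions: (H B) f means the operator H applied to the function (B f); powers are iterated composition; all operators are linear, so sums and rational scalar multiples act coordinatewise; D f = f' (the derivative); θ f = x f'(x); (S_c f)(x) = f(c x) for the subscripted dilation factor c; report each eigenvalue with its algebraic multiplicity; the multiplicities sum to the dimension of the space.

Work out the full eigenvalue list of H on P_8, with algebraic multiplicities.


image of 1: 0
image of x: (1/2)x + 1
image of x^2: (1/2)x^2 + 2x
image of x^3: (3/8)x^3 + 3x^2
image of x^4: (1/4)x^4 + 4x^3
image of x^5: (5/32)x^5 + 5x^4
image of x^6: (3/32)x^6 + 6x^5
image of x^7: (7/128)x^7 + 7x^6
image of x^8: (1/32)x^8 + 8x^7
the matrix is upper triangular; its diagonal is (0, 1/2, 1/2, 3/8, 1/4, 5/32, 3/32, 7/128, 1/32)
for a triangular matrix the eigenvalues are the diagonal entries, with algebraic multiplicity their repetition count

λ = 0 (multiplicity 1), λ = 1/32 (multiplicity 1), λ = 7/128 (multiplicity 1), λ = 3/32 (multiplicity 1), λ = 5/32 (multiplicity 1), λ = 1/4 (multiplicity 1), λ = 3/8 (multiplicity 1), λ = 1/2 (multiplicity 2)


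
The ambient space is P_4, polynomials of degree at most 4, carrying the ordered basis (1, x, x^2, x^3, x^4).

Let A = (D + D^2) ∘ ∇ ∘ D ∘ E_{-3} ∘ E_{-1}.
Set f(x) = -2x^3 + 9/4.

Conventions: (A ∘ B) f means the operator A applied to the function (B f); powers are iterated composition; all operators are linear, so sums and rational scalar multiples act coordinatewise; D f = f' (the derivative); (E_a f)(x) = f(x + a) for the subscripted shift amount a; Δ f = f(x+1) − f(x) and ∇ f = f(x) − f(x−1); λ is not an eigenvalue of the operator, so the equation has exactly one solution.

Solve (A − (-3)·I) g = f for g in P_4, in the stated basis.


write g with unknown coordinates in the stated basis and equate coefficients in (A − (-3)·I) g = f
solving from the highest basis element down gives g = -(2/3)x^3 + 25/12
check: A g = -4
so A g − (-3)·g = -2x^3 + 9/4 = f ✓

the result is g(x) = -(2/3)x^3 + 25/12
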